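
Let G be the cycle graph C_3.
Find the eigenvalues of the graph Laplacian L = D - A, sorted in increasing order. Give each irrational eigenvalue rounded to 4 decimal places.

[0, 3, 3]

The graph has 3 vertices and degree multiset [2, 2, 2]; D is the diagonal matrix of degrees and L = D - A. L is symmetric positive semidefinite, so every eigenvalue is real and nonnegative. By the matrix-tree theorem the graph has (1/3) * product of the nonzero eigenvalues = 3 spanning trees. There is one zero in the spectrum, matching the 1 component.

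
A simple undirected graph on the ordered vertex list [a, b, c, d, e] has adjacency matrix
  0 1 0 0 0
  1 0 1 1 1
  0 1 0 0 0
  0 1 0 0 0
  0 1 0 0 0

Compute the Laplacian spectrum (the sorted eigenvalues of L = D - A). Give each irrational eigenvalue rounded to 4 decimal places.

[0, 1, 1, 1, 5]

Each diagonal entry of L is the vertex degree and each off-diagonal entry is -1 where an edge is present, 0 otherwise; in the order [a, b, c, d, e] the diagonal is [1, 4, 1, 1, 1]. The multiplicity of 0 as a Laplacian eigenvalue equals the number of connected components. The eigenvalues sum to 8, which equals trace(L) = 2|E|.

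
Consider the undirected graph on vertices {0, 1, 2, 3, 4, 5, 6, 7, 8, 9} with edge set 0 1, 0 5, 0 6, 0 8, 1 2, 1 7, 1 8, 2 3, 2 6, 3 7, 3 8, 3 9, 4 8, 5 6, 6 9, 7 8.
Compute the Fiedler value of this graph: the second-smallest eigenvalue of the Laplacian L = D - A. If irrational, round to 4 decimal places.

Reading degrees in the order [0, 1, 2, 3, 4, 5, 6, 7, 8, 9] gives [4, 4, 3, 4, 1, 2, 4, 3, 5, 2]; set D = diag(4, 4, 3, 4, 1, 2, 4, 3, 5, 2) and form L = D - A. The sorted Laplacian eigenvalues are [0, 0.7920, 1.3756, 1.6931, 2.6931, 3.5481, 4.5307, 4.7402, 6.1511, 6.4761]; the algebraic connectivity is the second entry, 0.7920. By the matrix-tree theorem the graph has (1/10) * product of the nonzero eigenvalues = 1508 spanning trees.

0.7920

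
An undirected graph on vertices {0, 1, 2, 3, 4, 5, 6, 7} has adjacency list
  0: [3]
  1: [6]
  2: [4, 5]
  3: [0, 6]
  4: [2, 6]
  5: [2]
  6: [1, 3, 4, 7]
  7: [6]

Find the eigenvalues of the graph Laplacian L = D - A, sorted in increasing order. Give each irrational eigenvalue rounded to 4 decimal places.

[0, 0.2538, 0.5472, 1, 1.4689, 2.4066, 3.1504, 5.1732]

With the vertex order [0, 1, 2, 3, 4, 5, 6, 7], the degrees are [1, 1, 2, 2, 2, 1, 4, 1], giving D = diag(1, 1, 2, 2, 2, 1, 4, 1) and L = D - A. Since every row of L sums to 0, the all-ones vector is in the kernel and 0 is an eigenvalue. The largest eigenvalue, 5.1732, is at most the vertex count 8.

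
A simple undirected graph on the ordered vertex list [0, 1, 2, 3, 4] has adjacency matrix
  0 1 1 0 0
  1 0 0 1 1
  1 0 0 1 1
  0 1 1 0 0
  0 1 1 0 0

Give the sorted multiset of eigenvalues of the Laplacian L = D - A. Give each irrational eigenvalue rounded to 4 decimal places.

Reading degrees in the order [0, 1, 2, 3, 4] gives [2, 3, 3, 2, 2]; set D = diag(2, 3, 3, 2, 2) and form L = D - A. L is symmetric positive semidefinite, so every eigenvalue is real and nonnegative. The single zero eigenvalue shows the graph is connected. By the matrix-tree theorem the graph has (1/5) * product of the nonzero eigenvalues = 12 spanning trees. There is one zero in the spectrum, matching the 1 component.

[0, 2, 2, 3, 5]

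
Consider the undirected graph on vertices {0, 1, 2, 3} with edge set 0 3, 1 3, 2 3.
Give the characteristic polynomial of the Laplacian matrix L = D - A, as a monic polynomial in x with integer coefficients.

Each diagonal entry of L is the vertex degree and each off-diagonal entry is -1 where an edge is present, 0 otherwise; in the order [0, 1, 2, 3] the diagonal is [1, 1, 1, 3]. The eigenvalues of L are [0, 1, 1, 4]; the characteristic polynomial is the product of (x - lambda_i), which multiplies out to x^4 - 6x^3 + 9x^2 - 4x. The coefficient of x^3 equals -trace(L) = -6, matching the sum of degrees. There is one zero in the spectrum, matching the 1 component. The eigenvalues sum to 6, which equals trace(L) = 2|E|.

x^4 - 6x^3 + 9x^2 - 4x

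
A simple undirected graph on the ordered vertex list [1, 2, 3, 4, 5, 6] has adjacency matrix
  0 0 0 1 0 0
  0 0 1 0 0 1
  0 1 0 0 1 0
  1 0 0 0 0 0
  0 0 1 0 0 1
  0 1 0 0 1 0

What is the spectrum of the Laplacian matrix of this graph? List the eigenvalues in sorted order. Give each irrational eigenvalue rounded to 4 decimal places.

[0, 0, 2, 2, 2, 4]

Each diagonal entry of L is the vertex degree and each off-diagonal entry is -1 where an edge is present, 0 otherwise; in the order [1, 2, 3, 4, 5, 6] the diagonal is [1, 2, 2, 1, 2, 2]. The multiplicity of 0 as a Laplacian eigenvalue equals the number of connected components. The 2 zero eigenvalues correspond to the 2 connected components. The eigenvalues sum to 10, which equals trace(L) = 2|E|. There are 2 zeros in the spectrum, matching the 2 components.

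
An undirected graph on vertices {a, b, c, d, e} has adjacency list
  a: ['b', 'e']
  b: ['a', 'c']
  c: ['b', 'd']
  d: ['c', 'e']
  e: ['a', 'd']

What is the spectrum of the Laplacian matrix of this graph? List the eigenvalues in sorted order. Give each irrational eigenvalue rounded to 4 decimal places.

Each diagonal entry of L is the vertex degree and each off-diagonal entry is -1 where an edge is present, 0 otherwise; in the order [a, b, c, d, e] the diagonal is [2, 2, 2, 2, 2]. Since every row of L sums to 0, the all-ones vector is in the kernel and 0 is an eigenvalue. The single zero eigenvalue shows the graph is connected. By the matrix-tree theorem the graph has (1/5) * product of the nonzero eigenvalues = 5 spanning trees. The eigenvalues sum to 10, which equals trace(L) = 2|E|.

[0, 1.3820, 1.3820, 3.6180, 3.6180]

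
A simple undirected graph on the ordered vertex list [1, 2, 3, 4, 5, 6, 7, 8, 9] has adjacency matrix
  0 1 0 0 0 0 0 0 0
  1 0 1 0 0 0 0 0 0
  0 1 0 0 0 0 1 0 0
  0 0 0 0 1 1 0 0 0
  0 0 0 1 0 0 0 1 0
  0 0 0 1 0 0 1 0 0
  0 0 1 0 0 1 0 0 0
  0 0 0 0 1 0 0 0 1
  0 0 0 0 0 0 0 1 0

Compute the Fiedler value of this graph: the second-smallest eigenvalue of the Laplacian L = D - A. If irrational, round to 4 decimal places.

0.1206

With the vertex order [1, 2, 3, 4, 5, 6, 7, 8, 9], the degrees are [1, 2, 2, 2, 2, 2, 2, 2, 1], giving D = diag(1, 2, 2, 2, 2, 2, 2, 2, 1) and L = D - A. Computing the eigenvalues of L and sorting gives [0, 0.1206, 0.4679, 1, 1.6527, 2.3473, 3, 3.5321, 3.8794]. The Fiedler value lambda_2 = 0.1206 is strictly positive, so the graph is connected. There is one zero in the spectrum, matching the 1 component.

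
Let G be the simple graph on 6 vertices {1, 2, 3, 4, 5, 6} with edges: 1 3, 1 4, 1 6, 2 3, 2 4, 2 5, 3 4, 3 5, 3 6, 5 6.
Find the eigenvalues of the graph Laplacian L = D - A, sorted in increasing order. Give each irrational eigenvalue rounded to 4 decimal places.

[0, 2.3820, 2.3820, 4.6180, 4.6180, 6]

With the vertex order [1, 2, 3, 4, 5, 6], the degrees are [3, 3, 5, 3, 3, 3], giving D = diag(3, 3, 5, 3, 3, 3) and L = D - A. Since every row of L sums to 0, the all-ones vector is in the kernel and 0 is an eigenvalue. The eigenvalues sum to 20, which equals trace(L) = 2|E|. There is one zero in the spectrum, matching the 1 component.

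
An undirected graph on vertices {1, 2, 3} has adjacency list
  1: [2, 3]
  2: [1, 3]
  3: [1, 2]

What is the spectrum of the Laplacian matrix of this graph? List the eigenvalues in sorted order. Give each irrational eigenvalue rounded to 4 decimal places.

Reading degrees in the order [1, 2, 3] gives [2, 2, 2]; set D = diag(2, 2, 2) and form L = D - A. Since every row of L sums to 0, the all-ones vector is in the kernel and 0 is an eigenvalue. There is one zero in the spectrum, matching the 1 component.

[0, 3, 3]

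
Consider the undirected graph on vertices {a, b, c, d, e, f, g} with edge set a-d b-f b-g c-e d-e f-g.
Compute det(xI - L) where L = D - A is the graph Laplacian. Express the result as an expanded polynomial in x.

Reading degrees in the order [a, b, c, d, e, f, g] gives [1, 2, 1, 2, 2, 2, 2]; set D = diag(1, 2, 1, 2, 2, 2, 2) and form L = D - A. L has integer entries, so p(x) = det(xI - L) has integer coefficients. Expanding the determinant yields x^7 - 12x^6 + 55x^5 - 118x^4 + 114x^3 - 36x^2. The coefficient of x^6 equals -trace(L) = -12, matching the sum of degrees. There are 2 zeros in the spectrum, matching the 2 components. The eigenvalues sum to 12, which equals trace(L) = 2|E|.

x^7 - 12x^6 + 55x^5 - 118x^4 + 114x^3 - 36x^2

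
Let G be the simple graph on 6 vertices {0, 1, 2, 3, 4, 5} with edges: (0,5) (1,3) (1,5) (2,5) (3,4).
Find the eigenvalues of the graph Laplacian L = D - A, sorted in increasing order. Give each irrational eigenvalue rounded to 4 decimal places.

Each diagonal entry of L is the vertex degree and each off-diagonal entry is -1 where an edge is present, 0 otherwise; in the order [0, 1, 2, 3, 4, 5] the diagonal is [1, 2, 1, 2, 1, 3]. Since every row of L sums to 0, the all-ones vector is in the kernel and 0 is an eigenvalue. The single zero eigenvalue shows the graph is connected. The largest eigenvalue, 4.2143, is at most the vertex count 6.

[0, 0.3249, 1, 1.4608, 3, 4.2143]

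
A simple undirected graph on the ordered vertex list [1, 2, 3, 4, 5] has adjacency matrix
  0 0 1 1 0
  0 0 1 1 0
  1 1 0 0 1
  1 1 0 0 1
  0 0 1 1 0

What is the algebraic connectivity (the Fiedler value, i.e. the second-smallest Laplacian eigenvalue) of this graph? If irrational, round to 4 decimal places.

2

Each diagonal entry of L is the vertex degree and each off-diagonal entry is -1 where an edge is present, 0 otherwise; in the order [1, 2, 3, 4, 5] the diagonal is [2, 2, 3, 3, 2]. The sorted Laplacian eigenvalues are [0, 2, 2, 3, 5]; the algebraic connectivity is the second entry, 2. By the matrix-tree theorem the graph has (1/5) * product of the nonzero eigenvalues = 12 spanning trees. The eigenvalues sum to 12, which equals trace(L) = 2|E|.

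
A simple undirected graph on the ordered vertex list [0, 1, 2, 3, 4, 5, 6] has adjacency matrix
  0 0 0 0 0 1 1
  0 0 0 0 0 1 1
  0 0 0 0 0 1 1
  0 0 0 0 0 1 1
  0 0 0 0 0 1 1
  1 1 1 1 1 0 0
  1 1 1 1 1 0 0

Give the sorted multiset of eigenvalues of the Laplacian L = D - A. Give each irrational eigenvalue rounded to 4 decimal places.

[0, 2, 2, 2, 2, 5, 7]

Reading degrees in the order [0, 1, 2, 3, 4, 5, 6] gives [2, 2, 2, 2, 2, 5, 5]; set D = diag(2, 2, 2, 2, 2, 5, 5) and form L = D - A. Diagonalising L (or applying a numerical eigensolver to the 7x7 matrix) gives the spectrum above.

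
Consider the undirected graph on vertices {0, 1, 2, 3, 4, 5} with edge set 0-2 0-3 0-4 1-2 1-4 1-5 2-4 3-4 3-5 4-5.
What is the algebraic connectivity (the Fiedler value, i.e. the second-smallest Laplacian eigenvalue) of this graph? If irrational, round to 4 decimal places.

Reading degrees in the order [0, 1, 2, 3, 4, 5] gives [3, 3, 3, 3, 5, 3]; set D = diag(3, 3, 3, 3, 5, 3) and form L = D - A. The smallest Laplacian eigenvalue is always 0. The next one, lambda_2 = 2.3820, measures how hard the graph is to disconnect: larger values mean better connectivity. There is one zero in the spectrum, matching the 1 component.

2.3820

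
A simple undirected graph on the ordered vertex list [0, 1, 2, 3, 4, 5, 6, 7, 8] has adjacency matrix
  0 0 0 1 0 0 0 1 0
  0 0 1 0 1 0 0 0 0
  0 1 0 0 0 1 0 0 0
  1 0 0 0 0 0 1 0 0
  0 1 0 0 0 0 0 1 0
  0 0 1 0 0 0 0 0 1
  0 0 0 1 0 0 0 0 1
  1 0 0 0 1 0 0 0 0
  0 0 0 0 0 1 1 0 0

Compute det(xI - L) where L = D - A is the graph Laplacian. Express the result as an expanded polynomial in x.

x^9 - 18x^8 + 135x^7 - 546x^6 + 1287x^5 - 1782x^4 + 1386x^3 - 540x^2 + 81x

Each diagonal entry of L is the vertex degree and each off-diagonal entry is -1 where an edge is present, 0 otherwise; in the order [0, 1, 2, 3, 4, 5, 6, 7, 8] the diagonal is [2, 2, 2, 2, 2, 2, 2, 2, 2]. Computing det(xI - L) by cofactor expansion (or equivalently via sum-over-permutations) gives x^9 - 18x^8 + 135x^7 - 546x^6 + 1287x^5 - 1782x^4 + 1386x^3 - 540x^2 + 81x. The coefficient of x^8 equals -trace(L) = -18, matching the sum of degrees. By the matrix-tree theorem the graph has (1/9) * product of the nonzero eigenvalues = 9 spanning trees. The eigenvalues sum to 18, which equals trace(L) = 2|E|.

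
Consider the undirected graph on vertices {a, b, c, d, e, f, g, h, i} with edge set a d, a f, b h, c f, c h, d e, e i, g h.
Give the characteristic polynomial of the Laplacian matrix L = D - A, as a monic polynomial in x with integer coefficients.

x^9 - 16x^8 + 104x^7 - 354x^6 + 679x^5 - 736x^4 + 427x^3 - 114x^2 + 9x

Each diagonal entry of L is the vertex degree and each off-diagonal entry is -1 where an edge is present, 0 otherwise; in the order [a, b, c, d, e, f, g, h, i] the diagonal is [2, 1, 2, 2, 2, 2, 1, 3, 1]. L has integer entries, so p(x) = det(xI - L) has integer coefficients. Expanding the determinant yields x^9 - 16x^8 + 104x^7 - 354x^6 + 679x^5 - 736x^4 + 427x^3 - 114x^2 + 9x. The coefficient of x^8 equals -trace(L) = -16, matching the sum of degrees.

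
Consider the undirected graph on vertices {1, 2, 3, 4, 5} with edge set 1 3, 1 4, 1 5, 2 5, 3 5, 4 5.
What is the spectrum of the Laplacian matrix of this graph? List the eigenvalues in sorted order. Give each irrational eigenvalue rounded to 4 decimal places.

[0, 1, 2, 4, 5]

Each diagonal entry of L is the vertex degree and each off-diagonal entry is -1 where an edge is present, 0 otherwise; in the order [1, 2, 3, 4, 5] the diagonal is [3, 1, 2, 2, 4]. The multiplicity of 0 as a Laplacian eigenvalue equals the number of connected components. By the matrix-tree theorem the graph has (1/5) * product of the nonzero eigenvalues = 8 spanning trees.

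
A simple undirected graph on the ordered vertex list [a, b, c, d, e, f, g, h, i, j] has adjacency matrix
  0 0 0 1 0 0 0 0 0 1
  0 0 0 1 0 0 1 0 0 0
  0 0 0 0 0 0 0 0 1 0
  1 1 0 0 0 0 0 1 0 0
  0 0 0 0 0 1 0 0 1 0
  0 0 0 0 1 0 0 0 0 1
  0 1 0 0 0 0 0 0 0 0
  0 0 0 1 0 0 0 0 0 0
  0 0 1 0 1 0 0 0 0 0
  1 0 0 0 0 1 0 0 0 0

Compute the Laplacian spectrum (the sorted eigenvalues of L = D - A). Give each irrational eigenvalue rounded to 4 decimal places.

Each diagonal entry of L is the vertex degree and each off-diagonal entry is -1 where an edge is present, 0 otherwise; in the order [a, b, c, d, e, f, g, h, i, j] the diagonal is [2, 2, 1, 3, 2, 2, 1, 1, 2, 2]. Since every row of L sums to 0, the all-ones vector is in the kernel and 0 is an eigenvalue.

[0, 0.1100, 0.4616, 0.6697, 1.2415, 2, 2.4010, 3.0579, 3.7120, 4.3463]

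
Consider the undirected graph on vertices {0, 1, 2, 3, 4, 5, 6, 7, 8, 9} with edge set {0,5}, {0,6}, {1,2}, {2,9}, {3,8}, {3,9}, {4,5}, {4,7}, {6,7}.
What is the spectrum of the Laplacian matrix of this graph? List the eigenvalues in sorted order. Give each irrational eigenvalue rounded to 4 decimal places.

Each diagonal entry of L is the vertex degree and each off-diagonal entry is -1 where an edge is present, 0 otherwise; in the order [0, 1, 2, 3, 4, 5, 6, 7, 8, 9] the diagonal is [2, 1, 2, 2, 2, 2, 2, 2, 1, 2]. The multiplicity of 0 as a Laplacian eigenvalue equals the number of connected components. The 2 zero eigenvalues correspond to the 2 connected components.

[0, 0, 0.3820, 1.3820, 1.3820, 1.3820, 2.6180, 3.6180, 3.6180, 3.6180]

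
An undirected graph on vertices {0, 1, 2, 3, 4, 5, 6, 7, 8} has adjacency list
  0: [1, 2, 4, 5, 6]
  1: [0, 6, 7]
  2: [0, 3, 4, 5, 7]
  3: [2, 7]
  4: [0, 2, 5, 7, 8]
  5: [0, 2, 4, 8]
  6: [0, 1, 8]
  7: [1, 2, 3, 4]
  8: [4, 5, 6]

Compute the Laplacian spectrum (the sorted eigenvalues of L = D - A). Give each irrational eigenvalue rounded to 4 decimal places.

[0, 1.3616, 2.1499, 3, 3.9729, 4.6749, 5.7402, 6.3011, 6.7994]

Reading degrees in the order [0, 1, 2, 3, 4, 5, 6, 7, 8] gives [5, 3, 5, 2, 5, 4, 3, 4, 3]; set D = diag(5, 3, 5, 2, 5, 4, 3, 4, 3) and form L = D - A. Diagonalising L (or applying a numerical eigensolver to the 9x9 matrix) gives the spectrum above. The single zero eigenvalue shows the graph is connected. There is one zero in the spectrum, matching the 1 component.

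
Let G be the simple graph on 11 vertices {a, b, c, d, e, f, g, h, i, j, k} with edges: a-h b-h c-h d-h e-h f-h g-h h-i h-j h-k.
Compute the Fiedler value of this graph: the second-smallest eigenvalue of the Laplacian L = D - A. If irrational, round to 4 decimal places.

1

With the vertex order [a, b, c, d, e, f, g, h, i, j, k], the degrees are [1, 1, 1, 1, 1, 1, 1, 10, 1, 1, 1], giving D = diag(1, 1, 1, 1, 1, 1, 1, 10, 1, 1, 1) and L = D - A. The sorted Laplacian eigenvalues are [0, 1, 1, 1, 1, 1, 1, 1, 1, 1, 11]; the algebraic connectivity is the second entry, 1. By the matrix-tree theorem the graph has (1/11) * product of the nonzero eigenvalues = 1 spanning tree. The largest eigenvalue, 11, is at most the vertex count 11.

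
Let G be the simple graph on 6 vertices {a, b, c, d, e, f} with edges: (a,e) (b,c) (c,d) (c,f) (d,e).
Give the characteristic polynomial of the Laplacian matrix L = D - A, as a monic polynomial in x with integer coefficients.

With the vertex order [a, b, c, d, e, f], the degrees are [1, 1, 3, 2, 2, 1], giving D = diag(1, 1, 3, 2, 2, 1) and L = D - A. Computing det(xI - L) by cofactor expansion (or equivalently via sum-over-permutations) gives x^6 - 10x^5 + 35x^4 - 52x^3 + 32x^2 - 6x. The constant term is 0 because L is singular (the all-ones vector lies in its kernel). The largest eigenvalue, 4.2143, is at most the vertex count 6.

x^6 - 10x^5 + 35x^4 - 52x^3 + 32x^2 - 6x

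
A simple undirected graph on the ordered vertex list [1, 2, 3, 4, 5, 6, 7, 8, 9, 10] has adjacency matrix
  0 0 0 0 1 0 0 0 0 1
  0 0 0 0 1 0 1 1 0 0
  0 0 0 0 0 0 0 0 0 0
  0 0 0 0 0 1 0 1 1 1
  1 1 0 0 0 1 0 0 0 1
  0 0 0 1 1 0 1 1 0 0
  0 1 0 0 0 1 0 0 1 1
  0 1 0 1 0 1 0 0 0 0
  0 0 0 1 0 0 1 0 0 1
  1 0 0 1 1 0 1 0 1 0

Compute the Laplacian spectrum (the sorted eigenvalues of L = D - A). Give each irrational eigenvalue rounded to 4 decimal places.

[0, 0, 1.4926, 2.0565, 2.7943, 3.7181, 4.3682, 5.1125, 5.4899, 6.9681]

Each diagonal entry of L is the vertex degree and each off-diagonal entry is -1 where an edge is present, 0 otherwise; in the order [1, 2, 3, 4, 5, 6, 7, 8, 9, 10] the diagonal is [2, 3, 0, 4, 4, 4, 4, 3, 3, 5]. Diagonalising L (or applying a numerical eigensolver to the 10x10 matrix) gives the spectrum above. The 2 zero eigenvalues correspond to the 2 connected components. The largest eigenvalue, 6.9681, is at most the vertex count 10.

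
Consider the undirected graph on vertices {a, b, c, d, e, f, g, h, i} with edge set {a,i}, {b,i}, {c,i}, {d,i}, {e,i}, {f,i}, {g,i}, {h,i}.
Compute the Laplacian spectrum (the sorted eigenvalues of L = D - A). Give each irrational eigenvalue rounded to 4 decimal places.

[0, 1, 1, 1, 1, 1, 1, 1, 9]

Reading degrees in the order [a, b, c, d, e, f, g, h, i] gives [1, 1, 1, 1, 1, 1, 1, 1, 8]; set D = diag(1, 1, 1, 1, 1, 1, 1, 1, 8) and form L = D - A. L is symmetric positive semidefinite, so every eigenvalue is real and nonnegative. The eigenvalues sum to 16, which equals trace(L) = 2|E|.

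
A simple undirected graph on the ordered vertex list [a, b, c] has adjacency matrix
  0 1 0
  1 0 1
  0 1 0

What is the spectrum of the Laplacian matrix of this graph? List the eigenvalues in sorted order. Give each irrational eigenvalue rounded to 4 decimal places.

With the vertex order [a, b, c], the degrees are [1, 2, 1], giving D = diag(1, 2, 1) and L = D - A. The multiplicity of 0 as a Laplacian eigenvalue equals the number of connected components. The single zero eigenvalue shows the graph is connected.

[0, 1, 3]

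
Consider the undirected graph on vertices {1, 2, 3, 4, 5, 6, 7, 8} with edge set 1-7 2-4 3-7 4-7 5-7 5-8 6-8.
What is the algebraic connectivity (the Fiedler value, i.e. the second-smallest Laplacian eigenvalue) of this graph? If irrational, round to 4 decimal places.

0.2538

With the vertex order [1, 2, 3, 4, 5, 6, 7, 8], the degrees are [1, 1, 1, 2, 2, 1, 4, 2], giving D = diag(1, 1, 1, 2, 2, 1, 4, 2) and L = D - A. The smallest Laplacian eigenvalue is always 0. The next one, lambda_2 = 0.2538, measures how hard the graph is to disconnect: larger values mean better connectivity. There is one zero in the spectrum, matching the 1 component.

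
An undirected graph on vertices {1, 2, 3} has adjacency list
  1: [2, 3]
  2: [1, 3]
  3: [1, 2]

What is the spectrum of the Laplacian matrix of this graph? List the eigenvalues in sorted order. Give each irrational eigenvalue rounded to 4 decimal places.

[0, 3, 3]

Reading degrees in the order [1, 2, 3] gives [2, 2, 2]; set D = diag(2, 2, 2) and form L = D - A. Since every row of L sums to 0, the all-ones vector is in the kernel and 0 is an eigenvalue. The single zero eigenvalue shows the graph is connected. The largest eigenvalue, 3, is at most the vertex count 3. There is one zero in the spectrum, matching the 1 component.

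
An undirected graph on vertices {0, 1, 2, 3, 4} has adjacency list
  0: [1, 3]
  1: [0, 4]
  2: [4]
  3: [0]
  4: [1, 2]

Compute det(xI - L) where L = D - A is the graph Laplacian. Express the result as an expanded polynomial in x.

Reading degrees in the order [0, 1, 2, 3, 4] gives [2, 2, 1, 1, 2]; set D = diag(2, 2, 1, 1, 2) and form L = D - A. L has integer entries, so p(x) = det(xI - L) has integer coefficients. Expanding the determinant yields x^5 - 8x^4 + 21x^3 - 20x^2 + 5x. The coefficient of x^4 equals -trace(L) = -8, matching the sum of degrees. By the matrix-tree theorem the graph has (1/5) * product of the nonzero eigenvalues = 1 spanning tree. The eigenvalues sum to 8, which equals trace(L) = 2|E|.

x^5 - 8x^4 + 21x^3 - 20x^2 + 5x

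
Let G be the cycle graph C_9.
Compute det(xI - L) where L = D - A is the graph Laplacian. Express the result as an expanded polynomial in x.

x^9 - 18x^8 + 135x^7 - 546x^6 + 1287x^5 - 1782x^4 + 1386x^3 - 540x^2 + 81x

The graph has 9 vertices and degree multiset [2, 2, 2, 2, 2, 2, 2, 2, 2]; D is the diagonal matrix of degrees and L = D - A. L has integer entries, so p(x) = det(xI - L) has integer coefficients. Expanding the determinant yields x^9 - 18x^8 + 135x^7 - 546x^6 + 1287x^5 - 1782x^4 + 1386x^3 - 540x^2 + 81x. Since p(0) = det(-L) = 0, x divides p(x). The largest eigenvalue, 3.8794, is at most the vertex count 9. The eigenvalues sum to 18, which equals trace(L) = 2|E|.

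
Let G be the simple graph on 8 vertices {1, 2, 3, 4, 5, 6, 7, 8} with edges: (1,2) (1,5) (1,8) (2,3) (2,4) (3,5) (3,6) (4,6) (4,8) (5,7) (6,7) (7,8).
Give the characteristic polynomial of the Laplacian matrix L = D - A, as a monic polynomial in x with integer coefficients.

With the vertex order [1, 2, 3, 4, 5, 6, 7, 8], the degrees are [3, 3, 3, 3, 3, 3, 3, 3], giving D = diag(3, 3, 3, 3, 3, 3, 3, 3) and L = D - A. The eigenvalues of L are [0, 2, 2, 2, 4, 4, 4, 6]; the characteristic polynomial is the product of (x - lambda_i), which multiplies out to x^8 - 24x^7 + 240x^6 - 1296x^5 + 4080x^4 - 7488x^3 + 7424x^2 - 3072x. Since p(0) = det(-L) = 0, x divides p(x). There is one zero in the spectrum, matching the 1 component. The largest eigenvalue, 6, is at most the vertex count 8.

x^8 - 24x^7 + 240x^6 - 1296x^5 + 4080x^4 - 7488x^3 + 7424x^2 - 3072x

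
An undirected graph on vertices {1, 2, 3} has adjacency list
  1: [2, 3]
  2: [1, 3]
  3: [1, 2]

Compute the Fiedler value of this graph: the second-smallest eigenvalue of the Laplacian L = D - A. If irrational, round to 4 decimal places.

Reading degrees in the order [1, 2, 3] gives [2, 2, 2]; set D = diag(2, 2, 2) and form L = D - A. The smallest Laplacian eigenvalue is always 0. The next one, lambda_2 = 3, measures how hard the graph is to disconnect: larger values mean better connectivity. The largest eigenvalue, 3, is at most the vertex count 3.

3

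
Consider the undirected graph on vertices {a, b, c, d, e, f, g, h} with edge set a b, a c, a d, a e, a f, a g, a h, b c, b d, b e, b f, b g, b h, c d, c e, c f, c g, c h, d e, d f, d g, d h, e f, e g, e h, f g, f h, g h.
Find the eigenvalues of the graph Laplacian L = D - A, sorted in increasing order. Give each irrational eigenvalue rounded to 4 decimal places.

[0, 8, 8, 8, 8, 8, 8, 8]

Reading degrees in the order [a, b, c, d, e, f, g, h] gives [7, 7, 7, 7, 7, 7, 7, 7]; set D = diag(7, 7, 7, 7, 7, 7, 7, 7) and form L = D - A. The multiplicity of 0 as a Laplacian eigenvalue equals the number of connected components.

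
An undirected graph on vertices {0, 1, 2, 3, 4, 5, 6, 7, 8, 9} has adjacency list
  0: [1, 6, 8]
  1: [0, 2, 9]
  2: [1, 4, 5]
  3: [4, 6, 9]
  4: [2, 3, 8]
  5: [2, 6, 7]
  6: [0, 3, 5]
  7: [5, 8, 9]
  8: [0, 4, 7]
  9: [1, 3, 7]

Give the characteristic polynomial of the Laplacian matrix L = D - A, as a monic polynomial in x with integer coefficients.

x^10 - 30x^9 + 390x^8 - 2880x^7 + 13305x^6 - 39882x^5 + 77640x^4 - 94800x^3 + 66000x^2 - 20000x

Each diagonal entry of L is the vertex degree and each off-diagonal entry is -1 where an edge is present, 0 otherwise; in the order [0, 1, 2, 3, 4, 5, 6, 7, 8, 9] the diagonal is [3, 3, 3, 3, 3, 3, 3, 3, 3, 3]. Computing det(xI - L) by cofactor expansion (or equivalently via sum-over-permutations) gives x^10 - 30x^9 + 390x^8 - 2880x^7 + 13305x^6 - 39882x^5 + 77640x^4 - 94800x^3 + 66000x^2 - 20000x. Since p(0) = det(-L) = 0, x divides p(x). The eigenvalues sum to 30, which equals trace(L) = 2|E|.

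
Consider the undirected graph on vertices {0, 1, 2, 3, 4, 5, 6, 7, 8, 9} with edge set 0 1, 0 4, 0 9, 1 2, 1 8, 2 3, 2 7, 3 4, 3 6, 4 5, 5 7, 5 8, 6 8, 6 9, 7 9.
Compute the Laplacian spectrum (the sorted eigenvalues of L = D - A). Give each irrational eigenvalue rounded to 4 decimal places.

With the vertex order [0, 1, 2, 3, 4, 5, 6, 7, 8, 9], the degrees are [3, 3, 3, 3, 3, 3, 3, 3, 3, 3], giving D = diag(3, 3, 3, 3, 3, 3, 3, 3, 3, 3) and L = D - A. L is symmetric positive semidefinite, so every eigenvalue is real and nonnegative. The single zero eigenvalue shows the graph is connected. The largest eigenvalue, 5, is at most the vertex count 10.

[0, 2, 2, 2, 2, 2, 5, 5, 5, 5]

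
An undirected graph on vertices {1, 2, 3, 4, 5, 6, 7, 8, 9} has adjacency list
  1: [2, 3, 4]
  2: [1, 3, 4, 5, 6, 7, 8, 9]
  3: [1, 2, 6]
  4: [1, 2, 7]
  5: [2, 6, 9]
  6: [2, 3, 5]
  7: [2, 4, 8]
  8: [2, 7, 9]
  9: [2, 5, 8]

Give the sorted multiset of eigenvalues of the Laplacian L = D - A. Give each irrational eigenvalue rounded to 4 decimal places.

Reading degrees in the order [1, 2, 3, 4, 5, 6, 7, 8, 9] gives [3, 8, 3, 3, 3, 3, 3, 3, 3]; set D = diag(3, 8, 3, 3, 3, 3, 3, 3, 3) and form L = D - A. Since every row of L sums to 0, the all-ones vector is in the kernel and 0 is an eigenvalue. The single zero eigenvalue shows the graph is connected. The largest eigenvalue, 9, is at most the vertex count 9.

[0, 1.5858, 1.5858, 3, 3, 4.4142, 4.4142, 5, 9]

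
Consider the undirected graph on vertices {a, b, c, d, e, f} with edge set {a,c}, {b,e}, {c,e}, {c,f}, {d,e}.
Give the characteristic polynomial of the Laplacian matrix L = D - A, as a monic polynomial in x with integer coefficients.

Each diagonal entry of L is the vertex degree and each off-diagonal entry is -1 where an edge is present, 0 otherwise; in the order [a, b, c, d, e, f] the diagonal is [1, 1, 3, 1, 3, 1]. Computing det(xI - L) by cofactor expansion (or equivalently via sum-over-permutations) gives x^6 - 10x^5 + 34x^4 - 48x^3 + 29x^2 - 6x. The constant term is 0 because L is singular (the all-ones vector lies in its kernel). The eigenvalues sum to 10, which equals trace(L) = 2|E|.

x^6 - 10x^5 + 34x^4 - 48x^3 + 29x^2 - 6x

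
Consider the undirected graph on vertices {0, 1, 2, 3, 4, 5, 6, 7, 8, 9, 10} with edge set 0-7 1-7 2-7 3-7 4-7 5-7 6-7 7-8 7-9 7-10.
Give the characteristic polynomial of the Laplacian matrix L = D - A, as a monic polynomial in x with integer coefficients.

x^11 - 20x^10 + 135x^9 - 480x^8 + 1050x^7 - 1512x^6 + 1470x^5 - 960x^4 + 405x^3 - 100x^2 + 11x

With the vertex order [0, 1, 2, 3, 4, 5, 6, 7, 8, 9, 10], the degrees are [1, 1, 1, 1, 1, 1, 1, 10, 1, 1, 1], giving D = diag(1, 1, 1, 1, 1, 1, 1, 10, 1, 1, 1) and L = D - A. The eigenvalues of L are [0, 1, 1, 1, 1, 1, 1, 1, 1, 1, 11]; the characteristic polynomial is the product of (x - lambda_i), which multiplies out to x^11 - 20x^10 + 135x^9 - 480x^8 + 1050x^7 - 1512x^6 + 1470x^5 - 960x^4 + 405x^3 - 100x^2 + 11x. The constant term is 0 because L is singular (the all-ones vector lies in its kernel). By the matrix-tree theorem the graph has (1/11) * product of the nonzero eigenvalues = 1 spanning tree.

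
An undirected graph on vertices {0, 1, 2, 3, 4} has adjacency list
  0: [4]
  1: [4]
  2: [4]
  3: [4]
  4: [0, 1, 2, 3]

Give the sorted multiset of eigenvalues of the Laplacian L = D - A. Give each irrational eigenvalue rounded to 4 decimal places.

[0, 1, 1, 1, 5]

Each diagonal entry of L is the vertex degree and each off-diagonal entry is -1 where an edge is present, 0 otherwise; in the order [0, 1, 2, 3, 4] the diagonal is [1, 1, 1, 1, 4]. The multiplicity of 0 as a Laplacian eigenvalue equals the number of connected components. The single zero eigenvalue shows the graph is connected. The largest eigenvalue, 5, is at most the vertex count 5. By the matrix-tree theorem the graph has (1/5) * product of the nonzero eigenvalues = 1 spanning tree.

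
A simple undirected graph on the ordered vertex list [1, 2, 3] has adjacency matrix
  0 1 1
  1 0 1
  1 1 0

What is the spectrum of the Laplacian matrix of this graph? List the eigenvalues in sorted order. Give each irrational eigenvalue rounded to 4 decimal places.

[0, 3, 3]

Each diagonal entry of L is the vertex degree and each off-diagonal entry is -1 where an edge is present, 0 otherwise; in the order [1, 2, 3] the diagonal is [2, 2, 2]. Since every row of L sums to 0, the all-ones vector is in the kernel and 0 is an eigenvalue.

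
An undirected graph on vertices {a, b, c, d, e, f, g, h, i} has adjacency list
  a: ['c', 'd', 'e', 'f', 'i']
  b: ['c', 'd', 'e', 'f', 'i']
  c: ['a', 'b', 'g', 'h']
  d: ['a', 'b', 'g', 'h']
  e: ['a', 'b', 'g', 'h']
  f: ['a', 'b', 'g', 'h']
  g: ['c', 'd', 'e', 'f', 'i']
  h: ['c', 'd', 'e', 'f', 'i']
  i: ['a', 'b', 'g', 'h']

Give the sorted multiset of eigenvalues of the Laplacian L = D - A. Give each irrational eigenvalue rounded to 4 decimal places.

Reading degrees in the order [a, b, c, d, e, f, g, h, i] gives [5, 5, 4, 4, 4, 4, 5, 5, 4]; set D = diag(5, 5, 4, 4, 4, 4, 5, 5, 4) and form L = D - A. Since every row of L sums to 0, the all-ones vector is in the kernel and 0 is an eigenvalue. The largest eigenvalue, 9, is at most the vertex count 9.

[0, 4, 4, 4, 4, 5, 5, 5, 9]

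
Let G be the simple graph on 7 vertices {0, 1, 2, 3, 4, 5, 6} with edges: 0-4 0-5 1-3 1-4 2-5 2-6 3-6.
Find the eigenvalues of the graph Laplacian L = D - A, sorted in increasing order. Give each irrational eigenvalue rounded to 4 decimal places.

[0, 0.7530, 0.7530, 2.4450, 2.4450, 3.8019, 3.8019]

Each diagonal entry of L is the vertex degree and each off-diagonal entry is -1 where an edge is present, 0 otherwise; in the order [0, 1, 2, 3, 4, 5, 6] the diagonal is [2, 2, 2, 2, 2, 2, 2]. Diagonalising L (or applying a numerical eigensolver to the 7x7 matrix) gives the spectrum above. The single zero eigenvalue shows the graph is connected. By the matrix-tree theorem the graph has (1/7) * product of the nonzero eigenvalues = 7 spanning trees.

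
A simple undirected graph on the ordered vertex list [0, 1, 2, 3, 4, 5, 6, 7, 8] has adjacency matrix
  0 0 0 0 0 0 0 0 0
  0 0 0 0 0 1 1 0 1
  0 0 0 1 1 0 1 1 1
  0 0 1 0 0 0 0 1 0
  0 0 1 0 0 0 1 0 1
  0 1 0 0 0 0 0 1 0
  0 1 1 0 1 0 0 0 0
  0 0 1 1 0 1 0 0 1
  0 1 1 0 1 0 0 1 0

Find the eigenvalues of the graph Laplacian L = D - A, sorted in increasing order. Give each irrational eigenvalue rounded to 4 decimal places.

Each diagonal entry of L is the vertex degree and each off-diagonal entry is -1 where an edge is present, 0 otherwise; in the order [0, 1, 2, 3, 4, 5, 6, 7, 8] the diagonal is [0, 3, 5, 2, 3, 2, 3, 4, 4]. Diagonalising L (or applying a numerical eigensolver to the 9x9 matrix) gives the spectrum above. The 2 zero eigenvalues correspond to the 2 connected components.

[0, 0, 1.4704, 1.5624, 3.0779, 3.4778, 4.3262, 5.8374, 6.2480]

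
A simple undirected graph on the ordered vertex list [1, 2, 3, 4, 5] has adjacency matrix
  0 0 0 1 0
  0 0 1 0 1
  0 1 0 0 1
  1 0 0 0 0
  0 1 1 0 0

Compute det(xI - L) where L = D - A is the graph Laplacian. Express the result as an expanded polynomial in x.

With the vertex order [1, 2, 3, 4, 5], the degrees are [1, 2, 2, 1, 2], giving D = diag(1, 2, 2, 1, 2) and L = D - A. L has integer entries, so p(x) = det(xI - L) has integer coefficients. Expanding the determinant yields x^5 - 8x^4 + 21x^3 - 18x^2. The coefficient of x^4 equals -trace(L) = -8, matching the sum of degrees. There are 2 zeros in the spectrum, matching the 2 components. The eigenvalues sum to 8, which equals trace(L) = 2|E|.

x^5 - 8x^4 + 21x^3 - 18x^2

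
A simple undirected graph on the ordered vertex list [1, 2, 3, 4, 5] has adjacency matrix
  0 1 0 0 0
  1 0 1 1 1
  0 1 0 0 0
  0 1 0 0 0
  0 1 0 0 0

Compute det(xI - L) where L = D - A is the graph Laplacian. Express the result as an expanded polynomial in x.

x^5 - 8x^4 + 18x^3 - 16x^2 + 5x

Each diagonal entry of L is the vertex degree and each off-diagonal entry is -1 where an edge is present, 0 otherwise; in the order [1, 2, 3, 4, 5] the diagonal is [1, 4, 1, 1, 1]. L has integer entries, so p(x) = det(xI - L) has integer coefficients. Expanding the determinant yields x^5 - 8x^4 + 18x^3 - 16x^2 + 5x. The constant term is 0 because L is singular (the all-ones vector lies in its kernel).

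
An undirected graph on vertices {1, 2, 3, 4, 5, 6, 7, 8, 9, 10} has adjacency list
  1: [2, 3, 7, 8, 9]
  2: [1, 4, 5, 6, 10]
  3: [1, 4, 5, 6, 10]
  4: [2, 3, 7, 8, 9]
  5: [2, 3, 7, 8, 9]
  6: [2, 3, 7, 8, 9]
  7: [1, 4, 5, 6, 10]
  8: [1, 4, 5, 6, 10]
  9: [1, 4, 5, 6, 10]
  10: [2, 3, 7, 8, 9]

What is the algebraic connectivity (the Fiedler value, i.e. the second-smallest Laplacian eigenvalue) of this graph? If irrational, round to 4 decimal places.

5

Reading degrees in the order [1, 2, 3, 4, 5, 6, 7, 8, 9, 10] gives [5, 5, 5, 5, 5, 5, 5, 5, 5, 5]; set D = diag(5, 5, 5, 5, 5, 5, 5, 5, 5, 5) and form L = D - A. Computing the eigenvalues of L and sorting gives [0, 5, 5, 5, 5, 5, 5, 5, 5, 10]. The Fiedler value lambda_2 = 5 is strictly positive, so the graph is connected. The largest eigenvalue, 10, is at most the vertex count 10.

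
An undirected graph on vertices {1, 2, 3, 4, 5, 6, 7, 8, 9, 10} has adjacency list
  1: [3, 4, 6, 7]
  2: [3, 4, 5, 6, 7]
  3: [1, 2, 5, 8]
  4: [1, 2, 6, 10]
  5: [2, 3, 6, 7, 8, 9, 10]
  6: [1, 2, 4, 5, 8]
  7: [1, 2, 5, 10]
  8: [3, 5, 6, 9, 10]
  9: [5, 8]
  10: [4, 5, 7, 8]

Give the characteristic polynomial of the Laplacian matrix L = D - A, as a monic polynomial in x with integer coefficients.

Reading degrees in the order [1, 2, 3, 4, 5, 6, 7, 8, 9, 10] gives [4, 5, 4, 4, 7, 5, 4, 5, 2, 4]; set D = diag(4, 5, 4, 4, 7, 5, 4, 5, 2, 4) and form L = D - A. L has integer entries, so p(x) = det(xI - L) has integer coefficients. Expanding the determinant yields x^10 - 44x^9 + 842x^8 - 9190x^7 + 62987x^6 - 280804x^5 + 812981x^4 - 1470570x^3 + 1502803x^2 - 657390x. Since p(0) = det(-L) = 0, x divides p(x).

x^10 - 44x^9 + 842x^8 - 9190x^7 + 62987x^6 - 280804x^5 + 812981x^4 - 1470570x^3 + 1502803x^2 - 657390x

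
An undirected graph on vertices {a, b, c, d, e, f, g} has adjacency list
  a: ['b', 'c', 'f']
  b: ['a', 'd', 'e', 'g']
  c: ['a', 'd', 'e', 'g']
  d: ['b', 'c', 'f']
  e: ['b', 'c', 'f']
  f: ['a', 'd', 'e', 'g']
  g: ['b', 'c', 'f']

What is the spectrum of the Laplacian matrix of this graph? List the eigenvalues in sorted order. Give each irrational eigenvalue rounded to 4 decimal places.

With the vertex order [a, b, c, d, e, f, g], the degrees are [3, 4, 4, 3, 3, 4, 3], giving D = diag(3, 4, 4, 3, 3, 4, 3) and L = D - A. Diagonalising L (or applying a numerical eigensolver to the 7x7 matrix) gives the spectrum above.

[0, 3, 3, 3, 4, 4, 7]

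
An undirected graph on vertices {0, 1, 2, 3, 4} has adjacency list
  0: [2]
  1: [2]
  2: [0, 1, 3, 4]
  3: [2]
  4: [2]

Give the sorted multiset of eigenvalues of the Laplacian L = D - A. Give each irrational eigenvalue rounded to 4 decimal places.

Each diagonal entry of L is the vertex degree and each off-diagonal entry is -1 where an edge is present, 0 otherwise; in the order [0, 1, 2, 3, 4] the diagonal is [1, 1, 4, 1, 1]. Diagonalising L (or applying a numerical eigensolver to the 5x5 matrix) gives the spectrum above. There is one zero in the spectrum, matching the 1 component. The eigenvalues sum to 8, which equals trace(L) = 2|E|.

[0, 1, 1, 1, 5]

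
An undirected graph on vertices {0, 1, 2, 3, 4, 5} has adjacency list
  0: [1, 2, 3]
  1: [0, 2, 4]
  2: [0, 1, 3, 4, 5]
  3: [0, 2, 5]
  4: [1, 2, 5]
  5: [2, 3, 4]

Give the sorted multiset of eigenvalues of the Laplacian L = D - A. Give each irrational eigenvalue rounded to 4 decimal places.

Reading degrees in the order [0, 1, 2, 3, 4, 5] gives [3, 3, 5, 3, 3, 3]; set D = diag(3, 3, 5, 3, 3, 3) and form L = D - A. Since every row of L sums to 0, the all-ones vector is in the kernel and 0 is an eigenvalue. The largest eigenvalue, 6, is at most the vertex count 6.

[0, 2.3820, 2.3820, 4.6180, 4.6180, 6]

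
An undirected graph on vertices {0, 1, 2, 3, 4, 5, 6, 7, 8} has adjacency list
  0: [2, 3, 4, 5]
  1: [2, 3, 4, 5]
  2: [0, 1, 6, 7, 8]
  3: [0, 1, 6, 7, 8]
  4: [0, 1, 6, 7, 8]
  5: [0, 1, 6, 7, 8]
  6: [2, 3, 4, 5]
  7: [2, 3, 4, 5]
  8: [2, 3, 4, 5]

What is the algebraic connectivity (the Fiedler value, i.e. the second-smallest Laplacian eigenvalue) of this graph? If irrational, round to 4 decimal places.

With the vertex order [0, 1, 2, 3, 4, 5, 6, 7, 8], the degrees are [4, 4, 5, 5, 5, 5, 4, 4, 4], giving D = diag(4, 4, 5, 5, 5, 5, 4, 4, 4) and L = D - A. The sorted Laplacian eigenvalues are [0, 4, 4, 4, 4, 5, 5, 5, 9]; the algebraic connectivity is the second entry, 4. The largest eigenvalue, 9, is at most the vertex count 9.

4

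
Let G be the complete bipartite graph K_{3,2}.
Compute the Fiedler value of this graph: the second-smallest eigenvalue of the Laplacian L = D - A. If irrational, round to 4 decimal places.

2

The graph has 5 vertices and degree multiset [3, 3, 2, 2, 2]; D is the diagonal matrix of degrees and L = D - A. The sorted Laplacian eigenvalues are [0, 2, 2, 3, 5]; the algebraic connectivity is the second entry, 2. The eigenvalues sum to 12, which equals trace(L) = 2|E|. The largest eigenvalue, 5, is at most the vertex count 5.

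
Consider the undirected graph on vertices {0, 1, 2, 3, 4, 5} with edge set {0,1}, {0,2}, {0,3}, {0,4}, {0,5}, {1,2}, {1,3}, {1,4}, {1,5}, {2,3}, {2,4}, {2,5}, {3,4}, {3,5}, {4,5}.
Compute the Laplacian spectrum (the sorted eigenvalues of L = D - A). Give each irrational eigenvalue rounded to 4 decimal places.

Reading degrees in the order [0, 1, 2, 3, 4, 5] gives [5, 5, 5, 5, 5, 5]; set D = diag(5, 5, 5, 5, 5, 5) and form L = D - A. Diagonalising L (or applying a numerical eigensolver to the 6x6 matrix) gives the spectrum above. The largest eigenvalue, 6, is at most the vertex count 6.

[0, 6, 6, 6, 6, 6]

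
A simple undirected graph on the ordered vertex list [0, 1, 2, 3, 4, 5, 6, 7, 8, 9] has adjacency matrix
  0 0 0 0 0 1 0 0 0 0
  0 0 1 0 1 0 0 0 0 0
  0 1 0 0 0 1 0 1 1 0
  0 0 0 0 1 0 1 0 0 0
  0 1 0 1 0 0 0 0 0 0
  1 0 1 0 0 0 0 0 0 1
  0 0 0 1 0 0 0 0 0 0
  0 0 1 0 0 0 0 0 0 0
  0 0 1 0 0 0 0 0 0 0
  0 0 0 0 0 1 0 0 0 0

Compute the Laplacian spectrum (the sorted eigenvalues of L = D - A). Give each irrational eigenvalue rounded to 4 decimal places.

[0, 0.1592, 0.4563, 1, 1, 1, 2.2121, 3.2583, 3.5836, 5.3305]

Each diagonal entry of L is the vertex degree and each off-diagonal entry is -1 where an edge is present, 0 otherwise; in the order [0, 1, 2, 3, 4, 5, 6, 7, 8, 9] the diagonal is [1, 2, 4, 2, 2, 3, 1, 1, 1, 1]. Since every row of L sums to 0, the all-ones vector is in the kernel and 0 is an eigenvalue. The single zero eigenvalue shows the graph is connected. The largest eigenvalue, 5.3305, is at most the vertex count 10.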